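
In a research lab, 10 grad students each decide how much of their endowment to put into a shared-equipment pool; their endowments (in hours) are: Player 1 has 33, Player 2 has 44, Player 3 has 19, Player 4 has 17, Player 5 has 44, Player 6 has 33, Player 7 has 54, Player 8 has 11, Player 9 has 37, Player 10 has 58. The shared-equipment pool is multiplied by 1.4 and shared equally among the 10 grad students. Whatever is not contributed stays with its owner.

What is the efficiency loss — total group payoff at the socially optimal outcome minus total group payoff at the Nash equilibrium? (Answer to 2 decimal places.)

The private return per contributed unit is 1.4/10 = 0.1400 < 1 for every player regardless of endowment, so the Nash equilibrium is zero contribution and the group total is Σ E_j = 33 + 44 + 19 + 17 + 44 + 33 + 54 + 11 + 37 + 58 = 350.
Each contributed unit returns 1.400 to the group, so the social optimum is full contribution by everyone: group total = 1.400 × 350 = 490.00.
Efficiency loss = (1.400 − 1) × 350 = 140.00.

140.00 hours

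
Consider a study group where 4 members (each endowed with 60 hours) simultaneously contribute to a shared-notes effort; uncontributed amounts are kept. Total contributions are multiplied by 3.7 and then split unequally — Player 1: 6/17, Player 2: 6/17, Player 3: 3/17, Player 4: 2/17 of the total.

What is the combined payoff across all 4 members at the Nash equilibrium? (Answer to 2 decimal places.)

Player j's private return per contributed unit is 3.7 × (j's share). Contributing is weakly dominant for j when that share is at least 1/3.7 = 0.2703, and contributing 0 is dominant otherwise.
Player 1 and Player 2 are above the threshold, contributing 60 each; the remaining 2 contribute 0. Total contributed: 120.
The shared-notes effort pays out 3.7 × 120 = 444.00 in total (split across the unequal shares, but the aggregate is all that matters for the group sum).
The 2 free-riders keep 60 each, adding 120. Group total = 120 + 444.00 = 564.00.

564.00 hours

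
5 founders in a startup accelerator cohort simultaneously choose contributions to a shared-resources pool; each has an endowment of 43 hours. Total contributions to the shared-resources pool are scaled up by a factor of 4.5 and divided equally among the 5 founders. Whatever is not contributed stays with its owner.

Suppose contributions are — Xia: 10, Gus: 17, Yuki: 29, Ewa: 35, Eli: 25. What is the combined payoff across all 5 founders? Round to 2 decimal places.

Total contributed: 10 + 17 + 29 + 35 + 25 = 116; total kept: 5 × 43 − 116 = 99.
The shared-resources pool pays out 4.5 × 116 = 522.00 in aggregate.
Group total = 99 + 522.00 = 621.00.

621.00 hours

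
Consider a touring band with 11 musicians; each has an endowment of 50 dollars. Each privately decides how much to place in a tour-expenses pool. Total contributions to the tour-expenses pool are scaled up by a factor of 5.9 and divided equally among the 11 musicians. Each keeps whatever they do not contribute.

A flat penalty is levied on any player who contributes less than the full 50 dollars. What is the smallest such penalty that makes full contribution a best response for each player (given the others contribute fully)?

Given the others contribute fully, the best deviation is to contribute 0 (any partial contribution still incurs the fine and gives up units whose private return 0.5364 is below 1).
Deviating from 50 to 0 saves 50 dollars but forfeits the deviator's share of the drop in the tour-expenses pool: 5.9/11 × 50 = 26.82.
So the deviation gain is 50 − 26.82 = 23.18, and the fine must be at least 23.18 dollars to wipe it out.

23.18 dollars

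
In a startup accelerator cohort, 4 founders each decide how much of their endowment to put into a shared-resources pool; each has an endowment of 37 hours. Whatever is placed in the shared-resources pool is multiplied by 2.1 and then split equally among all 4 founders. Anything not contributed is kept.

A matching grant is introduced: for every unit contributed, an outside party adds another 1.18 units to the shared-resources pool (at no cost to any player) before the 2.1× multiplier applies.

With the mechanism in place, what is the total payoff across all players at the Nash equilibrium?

677.54 hours

The effective private return per unit is now 2.1 × 2.18 / 4 = 1.1445 > 1, so every player's dominant strategy flips to full contribution.
At the Nash equilibrium everyone contributes 37. Group total payoff = 2.1 × 2.18 × 148 = 677.54.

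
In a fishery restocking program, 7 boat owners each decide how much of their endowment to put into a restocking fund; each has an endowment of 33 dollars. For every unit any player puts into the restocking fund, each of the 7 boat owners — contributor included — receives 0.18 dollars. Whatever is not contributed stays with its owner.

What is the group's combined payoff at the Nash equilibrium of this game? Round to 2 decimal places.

The private return per contributed unit is 0.18 < 1, so contributing 0 is dominant for every player. At the Nash equilibrium everyone keeps their 33, and the group total is 7 × 33 = 231.

231.00 dollars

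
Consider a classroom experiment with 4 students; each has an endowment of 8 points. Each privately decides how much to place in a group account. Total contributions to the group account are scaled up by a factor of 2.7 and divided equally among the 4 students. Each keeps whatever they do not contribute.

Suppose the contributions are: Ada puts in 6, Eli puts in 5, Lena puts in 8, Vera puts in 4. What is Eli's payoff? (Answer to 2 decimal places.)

Total contributed: 6 + 5 + 8 + 4 = 23.
Each receives 2.7 × 23 / 4 = 15.53 from the group account.
Eli keeps 8 − 5 = 3, so Eli's payoff is 3 + 15.53 = 18.53.

18.53 points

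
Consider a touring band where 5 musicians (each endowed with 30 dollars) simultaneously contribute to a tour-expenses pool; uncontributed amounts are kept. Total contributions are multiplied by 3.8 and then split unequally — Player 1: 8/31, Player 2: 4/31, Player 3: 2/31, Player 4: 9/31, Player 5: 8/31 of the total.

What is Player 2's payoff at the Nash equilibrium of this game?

44.71 dollars

For player j, contributing a unit is worthwhile iff 3.8 × (j's share) ≥ 1, i.e. iff j's share is at least 0.2632.
The only share above 0.2632 is Player 4's 9/31, contributing 30; the remaining 4 contribute 0. Total contributed: 30.
Player 2 keeps 30 and receives 3.8 × 30 × 4/31 = 14.71 from the tour-expenses pool, for a payoff of 44.71.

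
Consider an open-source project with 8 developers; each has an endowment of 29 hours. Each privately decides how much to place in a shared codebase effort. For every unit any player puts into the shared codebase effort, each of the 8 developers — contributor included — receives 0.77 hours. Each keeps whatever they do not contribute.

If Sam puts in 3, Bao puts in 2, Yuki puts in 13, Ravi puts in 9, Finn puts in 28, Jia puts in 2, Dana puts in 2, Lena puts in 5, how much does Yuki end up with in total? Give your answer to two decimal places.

Total contributed: 3 + 2 + 13 + 9 + 28 + 2 + 2 + 5 = 64.
Each receives 0.77 × 64 = 49.28 from the shared codebase effort.
Yuki keeps 29 − 13 = 16, so Yuki's payoff is 16 + 49.28 = 65.28.

65.28 hours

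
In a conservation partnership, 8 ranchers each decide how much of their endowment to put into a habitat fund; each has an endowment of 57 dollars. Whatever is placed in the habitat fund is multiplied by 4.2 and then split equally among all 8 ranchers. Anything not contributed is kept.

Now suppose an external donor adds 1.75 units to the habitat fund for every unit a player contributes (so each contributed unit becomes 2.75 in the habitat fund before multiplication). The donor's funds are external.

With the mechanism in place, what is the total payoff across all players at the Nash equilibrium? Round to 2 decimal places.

Under the mechanism each unit contributed yields 4.2 × 2.75 / 8 = 1.4438 back to its contributor per unit of net cost, which exceeds 1, making full contribution the dominant choice for everyone.
So the Nash equilibrium is full contribution by all 8; the group earns 4.2 × 2.75 × 456 = 5266.80.

5266.80 dollars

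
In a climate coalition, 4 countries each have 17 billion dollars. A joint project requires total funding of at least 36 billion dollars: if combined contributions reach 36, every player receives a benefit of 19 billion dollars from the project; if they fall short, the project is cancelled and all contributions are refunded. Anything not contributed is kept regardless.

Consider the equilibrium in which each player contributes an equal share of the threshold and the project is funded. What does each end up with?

Equal share of the threshold: 36/4 = 9.
At this profile no one gains by cutting their contribution: any cut drops the total below 36, the project is cancelled, contributions are refunded, and the deviator ends with 17, which is less than 17 − 9 + 19 = 27. Contributing more than 9 just wastes the excess. So contributing exactly 9 is a best response.
Each player's payoff: 17 − 9 + 19 = 27.

27 billion dollars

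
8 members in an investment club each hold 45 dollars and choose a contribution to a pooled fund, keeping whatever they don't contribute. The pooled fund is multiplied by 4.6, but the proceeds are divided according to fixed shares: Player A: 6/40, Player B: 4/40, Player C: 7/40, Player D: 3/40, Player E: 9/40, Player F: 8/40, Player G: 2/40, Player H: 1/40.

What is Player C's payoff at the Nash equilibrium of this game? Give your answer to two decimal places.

81.23 dollars

A player with share s gets back 4.6·s per unit contributed, so full contribution is dominant for anyone with s > 1/4.6 = 0.2174 and zero contribution is dominant for anyone below.
Only Player E (9/40) clears that bar, contributing 45; the remaining 7 contribute 0. Total contributed: 45.
Player C keeps 45 and receives 4.6 × 45 × 7/40 = 36.23 from the pooled fund, for a payoff of 81.23.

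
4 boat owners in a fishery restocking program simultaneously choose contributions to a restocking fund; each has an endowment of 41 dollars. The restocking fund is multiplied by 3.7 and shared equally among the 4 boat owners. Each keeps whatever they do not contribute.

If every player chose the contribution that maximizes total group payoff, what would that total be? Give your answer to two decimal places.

606.80 dollars

Each contributed unit returns 3.700 to the group as a whole (0.9250 to each of 4 players), which exceeds 1, so the social optimum is full contribution: group total = 3.700 × 164 = 606.80.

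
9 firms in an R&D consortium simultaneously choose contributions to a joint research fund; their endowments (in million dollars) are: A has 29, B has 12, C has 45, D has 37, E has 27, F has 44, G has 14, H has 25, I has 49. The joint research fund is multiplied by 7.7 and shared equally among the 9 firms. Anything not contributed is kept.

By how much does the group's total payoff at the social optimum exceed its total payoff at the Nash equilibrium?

1889.40 million dollars

The private return per contributed unit is 7.7/9 = 0.8556 < 1 for every player regardless of endowment, so the Nash equilibrium is zero contribution and the group total is Σ E_j = 29 + 12 + 45 + 37 + 27 + 44 + 14 + 25 + 49 = 282.
Each contributed unit returns 7.700 to the group, so the social optimum is full contribution by everyone: group total = 7.700 × 282 = 2171.40.
Efficiency loss = (7.700 − 1) × 282 = 1889.40.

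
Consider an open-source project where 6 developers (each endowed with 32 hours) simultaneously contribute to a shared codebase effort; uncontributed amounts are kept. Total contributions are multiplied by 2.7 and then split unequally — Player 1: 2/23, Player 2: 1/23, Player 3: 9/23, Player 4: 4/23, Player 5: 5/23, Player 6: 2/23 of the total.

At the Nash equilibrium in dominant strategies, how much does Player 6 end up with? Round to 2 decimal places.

39.51 hours

Each unit j contributes comes back to j as 2.7 × (j's share), so j prefers to contribute only if that share exceeds 1/2.7 = 0.3704; otherwise keeping the unit dominates.
Only Player 3 (9/23) clears that bar, contributing 32; the remaining 5 contribute 0. Total contributed: 32.
Player 6 keeps 32 and receives 2.7 × 32 × 2/23 = 7.51 from the shared codebase effort, for a payoff of 39.51.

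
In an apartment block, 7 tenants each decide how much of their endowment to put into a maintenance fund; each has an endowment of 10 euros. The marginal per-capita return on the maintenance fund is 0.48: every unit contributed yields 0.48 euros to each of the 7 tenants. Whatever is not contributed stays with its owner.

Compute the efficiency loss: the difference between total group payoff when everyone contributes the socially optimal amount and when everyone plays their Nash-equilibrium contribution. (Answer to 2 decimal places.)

The private return per contributed unit is 0.48 < 1, so contributing 0 is dominant for every player. At the Nash equilibrium everyone keeps their 10, and the group total is 7 × 10 = 70.
Each contributed unit returns 3.360 to the group as a whole (0.48 to each of 7 players), which exceeds 1, so the social optimum is full contribution: group total = 3.360 × 70 = 235.20.
Efficiency loss = 235.20 − 70 = 165.20.

165.20 euros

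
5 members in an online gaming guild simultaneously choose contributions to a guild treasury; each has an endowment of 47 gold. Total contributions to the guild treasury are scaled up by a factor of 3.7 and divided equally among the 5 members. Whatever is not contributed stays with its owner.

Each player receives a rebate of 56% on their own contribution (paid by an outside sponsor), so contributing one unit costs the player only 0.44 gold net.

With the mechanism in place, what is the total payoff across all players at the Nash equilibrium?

1001.10 gold

Under the mechanism each unit contributed yields (3.7/5) / 0.44 = 1.6818 back to its contributor per unit of net cost, which exceeds 1, making full contribution the dominant choice for everyone.
At the Nash equilibrium everyone contributes 47. Group total payoff = 5 × (47 × 0.56 + 3.7 × 47) = 1001.10.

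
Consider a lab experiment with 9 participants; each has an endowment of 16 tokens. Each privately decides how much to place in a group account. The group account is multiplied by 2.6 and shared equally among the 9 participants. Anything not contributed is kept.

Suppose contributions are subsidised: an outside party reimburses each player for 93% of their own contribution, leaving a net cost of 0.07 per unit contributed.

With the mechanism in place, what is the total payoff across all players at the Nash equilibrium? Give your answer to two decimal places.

508.32 tokens

Under the mechanism each unit contributed yields (2.6/9) / 0.07 = 4.1270 back to its contributor per unit of net cost, which exceeds 1, making full contribution the dominant choice for everyone.
At the Nash equilibrium everyone contributes 16. Group total payoff = 9 × (16 × 0.93 + 2.6 × 16) = 508.32.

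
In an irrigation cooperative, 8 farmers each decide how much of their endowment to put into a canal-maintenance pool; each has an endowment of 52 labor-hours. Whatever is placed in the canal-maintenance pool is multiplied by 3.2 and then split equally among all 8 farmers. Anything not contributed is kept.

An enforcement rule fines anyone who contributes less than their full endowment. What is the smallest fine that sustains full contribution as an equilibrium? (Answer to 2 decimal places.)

31.20 labor-hours

Given the others contribute fully, the best deviation is to contribute 0 (any partial contribution still incurs the fine and gives up units whose private return 0.4000 is below 1).
Deviating from 52 to 0 saves 52 labor-hours but forfeits the deviator's share of the drop in the canal-maintenance pool: 3.2/8 × 52 = 20.80.
So the deviation gain is 52 − 20.80 = 31.20, and the fine must be at least 31.20 labor-hours to wipe it out.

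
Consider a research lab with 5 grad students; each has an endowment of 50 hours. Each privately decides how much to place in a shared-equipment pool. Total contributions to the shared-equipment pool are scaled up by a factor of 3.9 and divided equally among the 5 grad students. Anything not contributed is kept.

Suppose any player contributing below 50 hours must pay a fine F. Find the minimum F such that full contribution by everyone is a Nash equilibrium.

Given the others contribute fully, the best deviation is to contribute 0 (any partial contribution still incurs the fine and gives up units whose private return 0.7800 is below 1).
Deviating from 50 to 0 saves 50 hours but forfeits the deviator's share of the drop in the shared-equipment pool: 3.9/5 × 50 = 39.00.
So the deviation gain is 50 − 39.00 = 11.00, and the fine must be at least 11.00 hours to wipe it out.

11.00 hours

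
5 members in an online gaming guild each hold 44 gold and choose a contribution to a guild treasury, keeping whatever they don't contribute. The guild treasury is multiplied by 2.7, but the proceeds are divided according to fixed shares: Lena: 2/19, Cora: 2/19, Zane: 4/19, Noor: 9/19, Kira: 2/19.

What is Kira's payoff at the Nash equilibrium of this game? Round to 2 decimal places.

56.51 gold

A player with share s gets back 2.7·s per unit contributed, so full contribution is dominant for anyone with s > 1/2.7 = 0.3704 and zero contribution is dominant for anyone below.
Noor alone (share 9/19) is above the threshold, contributing 44; the remaining 4 contribute 0. Total contributed: 44.
Kira keeps 44 and receives 2.7 × 44 × 2/19 = 12.51 from the guild treasury, for a payoff of 56.51.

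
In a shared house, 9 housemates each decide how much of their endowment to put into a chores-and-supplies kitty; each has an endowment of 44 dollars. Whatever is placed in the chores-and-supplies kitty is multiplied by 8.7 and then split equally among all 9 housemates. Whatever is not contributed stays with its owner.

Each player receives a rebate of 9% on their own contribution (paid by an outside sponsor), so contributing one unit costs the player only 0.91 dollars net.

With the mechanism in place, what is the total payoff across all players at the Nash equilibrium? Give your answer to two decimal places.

The effective private return per unit is now (8.7/9) / 0.91 = 1.0623 > 1, so every player's dominant strategy flips to full contribution.
At the Nash equilibrium everyone contributes 44. Group total payoff = 9 × (44 × 0.09 + 8.7 × 44) = 3480.84.

3480.84 dollars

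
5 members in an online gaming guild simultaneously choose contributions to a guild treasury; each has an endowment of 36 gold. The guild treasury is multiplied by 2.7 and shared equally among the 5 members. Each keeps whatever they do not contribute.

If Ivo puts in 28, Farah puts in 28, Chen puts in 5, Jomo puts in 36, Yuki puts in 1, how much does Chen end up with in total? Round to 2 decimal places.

83.92 gold

Total contributed: 28 + 28 + 5 + 36 + 1 = 98.
Each receives 2.7 × 98 / 5 = 52.92 from the guild treasury.
Chen keeps 36 − 5 = 31, so Chen's payoff is 31 + 52.92 = 83.92.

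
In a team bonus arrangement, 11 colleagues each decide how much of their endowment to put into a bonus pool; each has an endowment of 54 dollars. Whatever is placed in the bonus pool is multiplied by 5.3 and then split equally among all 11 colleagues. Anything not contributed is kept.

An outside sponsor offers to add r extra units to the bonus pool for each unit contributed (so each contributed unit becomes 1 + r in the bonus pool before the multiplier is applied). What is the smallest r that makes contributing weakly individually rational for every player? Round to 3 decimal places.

1.075

With matching at rate r, one contributed unit becomes (1 + r) in the bonus pool and returns 5.3 × (1 + r) / 11 to the contributor.
Setting this equal to 1: 1 + r = 11/5.3 = 2.0755.
So the minimum matching rate is r = 2.0755 − 1 = 1.075.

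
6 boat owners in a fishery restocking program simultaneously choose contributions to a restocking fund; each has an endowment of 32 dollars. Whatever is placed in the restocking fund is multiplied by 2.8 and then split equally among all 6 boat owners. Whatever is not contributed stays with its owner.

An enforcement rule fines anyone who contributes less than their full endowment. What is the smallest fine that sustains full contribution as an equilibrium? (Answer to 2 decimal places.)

Given the others contribute fully, the best deviation is to contribute 0 (any partial contribution still incurs the fine and gives up units whose private return 0.4667 is below 1).
Deviating from 32 to 0 saves 32 dollars but forfeits the deviator's share of the drop in the restocking fund: 2.8/6 × 32 = 14.93.
So the deviation gain is 32 − 14.93 = 17.07, and the fine must be at least 17.07 dollars to wipe it out.

17.07 dollars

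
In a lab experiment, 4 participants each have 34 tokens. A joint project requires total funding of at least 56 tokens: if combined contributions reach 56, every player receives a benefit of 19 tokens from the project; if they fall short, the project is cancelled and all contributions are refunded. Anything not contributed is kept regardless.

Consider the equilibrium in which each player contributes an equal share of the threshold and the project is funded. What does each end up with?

Equal share of the threshold: 56/4 = 14.
At this profile no one gains by cutting their contribution: any cut drops the total below 56, the project is cancelled, contributions are refunded, and the deviator ends with 34, which is less than 34 − 14 + 19 = 39. Contributing more than 14 just wastes the excess. So contributing exactly 14 is a best response.
Each player's payoff: 34 − 14 + 19 = 39.

39 tokens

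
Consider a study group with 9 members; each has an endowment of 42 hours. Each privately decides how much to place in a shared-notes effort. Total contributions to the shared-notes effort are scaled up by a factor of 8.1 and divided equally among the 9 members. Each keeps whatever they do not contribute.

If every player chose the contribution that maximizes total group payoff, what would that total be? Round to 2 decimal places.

Each contributed unit returns 8.100 to the group as a whole (0.9000 to each of 9 players), which exceeds 1, so the social optimum is full contribution: group total = 8.100 × 378 = 3061.80.

3061.80 hours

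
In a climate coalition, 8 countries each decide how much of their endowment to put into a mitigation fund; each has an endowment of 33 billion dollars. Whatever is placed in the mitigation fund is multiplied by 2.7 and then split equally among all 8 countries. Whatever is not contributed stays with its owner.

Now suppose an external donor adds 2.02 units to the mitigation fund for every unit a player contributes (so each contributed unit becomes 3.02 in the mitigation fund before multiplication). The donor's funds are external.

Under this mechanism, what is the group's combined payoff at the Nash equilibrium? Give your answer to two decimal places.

2152.66 billion dollars

Under the mechanism each unit contributed yields 2.7 × 3.02 / 8 = 1.0193 back to its contributor per unit of net cost, which exceeds 1, making full contribution the dominant choice for everyone.
So the Nash equilibrium is full contribution by all 8; the group earns 2.7 × 3.02 × 264 = 2152.66.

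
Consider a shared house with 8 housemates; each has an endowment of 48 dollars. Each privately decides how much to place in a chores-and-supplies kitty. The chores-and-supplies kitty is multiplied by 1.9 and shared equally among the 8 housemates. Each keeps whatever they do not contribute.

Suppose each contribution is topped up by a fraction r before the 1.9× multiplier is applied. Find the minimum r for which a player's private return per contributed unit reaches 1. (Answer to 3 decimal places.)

With matching at rate r, one contributed unit becomes (1 + r) in the chores-and-supplies kitty and returns 1.9 × (1 + r) / 8 to the contributor.
Setting this equal to 1: 1 + r = 8/1.9 = 4.2105.
So the minimum matching rate is r = 4.2105 − 1 = 3.211.

3.211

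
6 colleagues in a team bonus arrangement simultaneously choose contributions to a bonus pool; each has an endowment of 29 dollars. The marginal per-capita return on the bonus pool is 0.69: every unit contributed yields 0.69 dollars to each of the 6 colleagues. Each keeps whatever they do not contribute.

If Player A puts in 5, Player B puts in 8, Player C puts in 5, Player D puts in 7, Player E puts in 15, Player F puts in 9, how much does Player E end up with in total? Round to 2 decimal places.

Total contributed: 5 + 8 + 5 + 7 + 15 + 9 = 49.
Each receives 0.69 × 49 = 33.81 from the bonus pool.
Player E keeps 29 − 15 = 14, so Player E's payoff is 14 + 33.81 = 47.81.

47.81 dollars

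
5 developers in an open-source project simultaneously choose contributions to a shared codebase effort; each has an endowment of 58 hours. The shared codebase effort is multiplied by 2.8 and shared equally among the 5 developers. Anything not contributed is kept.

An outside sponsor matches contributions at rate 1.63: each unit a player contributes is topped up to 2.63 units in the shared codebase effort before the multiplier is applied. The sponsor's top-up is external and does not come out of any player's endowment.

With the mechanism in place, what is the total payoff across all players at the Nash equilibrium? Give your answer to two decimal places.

Under the mechanism each unit contributed yields 2.8 × 2.63 / 5 = 1.4728 back to its contributor per unit of net cost, which exceeds 1, making full contribution the dominant choice for everyone.
So the Nash equilibrium is full contribution by all 5; the group earns 2.8 × 2.63 × 290 = 2135.56.

2135.56 hours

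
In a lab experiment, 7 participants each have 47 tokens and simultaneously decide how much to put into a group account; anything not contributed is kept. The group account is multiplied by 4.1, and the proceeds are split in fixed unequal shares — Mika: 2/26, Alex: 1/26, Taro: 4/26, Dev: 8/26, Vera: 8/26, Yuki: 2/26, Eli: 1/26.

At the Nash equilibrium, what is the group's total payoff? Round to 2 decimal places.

620.40 tokens

A player with share s gets back 4.1·s per unit contributed, so full contribution is dominant for anyone with s > 1/4.1 = 0.2439 and zero contribution is dominant for anyone below.
Dev and Vera clear that bar, contributing 47 each; the remaining 5 contribute 0. Total contributed: 94.
The group account pays out 4.1 × 94 = 385.40 in total (split across the unequal shares, but the aggregate is all that matters for the group sum).
The 5 free-riders keep 47 each, adding 235. Group total = 235 + 385.40 = 620.40.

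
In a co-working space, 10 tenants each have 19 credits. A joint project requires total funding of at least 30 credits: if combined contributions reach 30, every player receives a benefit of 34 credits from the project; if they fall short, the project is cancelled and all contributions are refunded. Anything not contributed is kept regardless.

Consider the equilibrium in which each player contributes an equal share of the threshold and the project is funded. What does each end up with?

Equal share of the threshold: 30/10 = 3.
At this profile no one gains by cutting their contribution: any cut drops the total below 30, the project is cancelled, contributions are refunded, and the deviator ends with 19, which is less than 19 − 3 + 34 = 50. Contributing more than 3 just wastes the excess. So contributing exactly 3 is a best response.
Each player's payoff: 19 − 3 + 34 = 50.

50 credits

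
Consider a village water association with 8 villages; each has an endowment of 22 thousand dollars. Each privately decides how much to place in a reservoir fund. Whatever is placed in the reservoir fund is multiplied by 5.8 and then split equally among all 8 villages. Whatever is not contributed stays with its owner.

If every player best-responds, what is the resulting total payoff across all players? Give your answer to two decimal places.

Each contributed unit returns 5.8/8 = 0.7250 to its contributor — below 1 — so contributing 0 is dominant for every player. At the Nash equilibrium everyone keeps their 22, and the group total is 8 × 22 = 176.

176.00 thousand dollars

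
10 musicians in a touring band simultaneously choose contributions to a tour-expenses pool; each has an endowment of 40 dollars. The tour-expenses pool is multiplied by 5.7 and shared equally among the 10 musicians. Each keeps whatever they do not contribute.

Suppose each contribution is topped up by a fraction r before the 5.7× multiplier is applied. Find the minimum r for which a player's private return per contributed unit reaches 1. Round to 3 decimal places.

With matching at rate r, one contributed unit becomes (1 + r) in the tour-expenses pool and returns 5.7 × (1 + r) / 10 to the contributor.
Setting this equal to 1: 1 + r = 10/5.7 = 1.7544.
So the minimum matching rate is r = 1.7544 − 1 = 0.754.

0.754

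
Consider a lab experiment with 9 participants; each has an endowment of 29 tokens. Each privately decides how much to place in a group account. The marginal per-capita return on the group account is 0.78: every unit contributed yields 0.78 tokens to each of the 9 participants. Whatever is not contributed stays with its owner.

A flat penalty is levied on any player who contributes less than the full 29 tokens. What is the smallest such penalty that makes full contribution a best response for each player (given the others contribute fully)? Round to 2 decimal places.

Given the others contribute fully, the best deviation is to contribute 0 (any partial contribution still incurs the fine and gives up units whose private return 0.78 is below 1).
Deviating from 29 to 0 saves 29 tokens but forfeits the deviator's share of the drop in the group account: 0.78 × 29 = 22.62.
So the deviation gain is 29 − 22.62 = 6.38, and the fine must be at least 6.38 tokens to wipe it out.

6.38 tokens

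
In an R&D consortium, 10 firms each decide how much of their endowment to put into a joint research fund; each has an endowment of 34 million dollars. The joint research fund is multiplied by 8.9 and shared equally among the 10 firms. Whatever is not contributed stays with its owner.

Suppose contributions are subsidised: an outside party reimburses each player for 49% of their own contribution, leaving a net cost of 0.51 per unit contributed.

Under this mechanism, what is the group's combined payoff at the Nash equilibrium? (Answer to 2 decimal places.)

Under the mechanism each unit contributed yields (8.9/10) / 0.51 = 1.7451 back to its contributor per unit of net cost, which exceeds 1, making full contribution the dominant choice for everyone.
So the Nash equilibrium is full contribution by all 10; the group earns 10 × (34 × 0.49 + 8.9 × 34) = 3192.60.

3192.60 million dollars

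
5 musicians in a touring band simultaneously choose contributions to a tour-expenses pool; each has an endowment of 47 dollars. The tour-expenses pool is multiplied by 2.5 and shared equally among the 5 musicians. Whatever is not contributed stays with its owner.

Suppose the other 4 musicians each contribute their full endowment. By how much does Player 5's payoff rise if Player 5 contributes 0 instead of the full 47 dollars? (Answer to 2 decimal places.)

Switching from a contribution of 47 to 0 lets Player 5 keep an extra 47 dollars, but lowers the tour-expenses pool by 47, which costs Player 5 their own share of that drop: 2.5/5 × 47 = 23.50.
Net gain = 47 − 23.50 = 23.50. The private return per contributed unit (0.5000) is below 1, so free-riding is indeed the best response regardless of what the others do.

23.50 dollars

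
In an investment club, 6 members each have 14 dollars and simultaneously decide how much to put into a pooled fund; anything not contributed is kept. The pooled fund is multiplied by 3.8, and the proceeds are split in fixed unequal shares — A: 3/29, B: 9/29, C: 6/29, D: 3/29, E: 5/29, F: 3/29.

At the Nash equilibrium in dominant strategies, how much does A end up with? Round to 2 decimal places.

19.50 dollars

A player with share s gets back 3.8·s per unit contributed, so full contribution is dominant for anyone with s > 1/3.8 = 0.2632 and zero contribution is dominant for anyone below.
The only share above 0.2632 is B's 9/29, contributing 14; the remaining 5 contribute 0. Total contributed: 14.
A keeps 14 and receives 3.8 × 14 × 3/29 = 5.50 from the pooled fund, for a payoff of 19.50.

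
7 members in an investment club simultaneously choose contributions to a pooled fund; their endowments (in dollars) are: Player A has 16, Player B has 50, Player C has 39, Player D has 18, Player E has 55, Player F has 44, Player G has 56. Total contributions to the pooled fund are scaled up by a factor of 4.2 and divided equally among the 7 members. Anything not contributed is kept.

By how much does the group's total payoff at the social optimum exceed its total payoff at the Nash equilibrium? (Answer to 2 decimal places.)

The private return per contributed unit is 4.2/7 = 0.6000 < 1 for every player regardless of endowment, so the Nash equilibrium is zero contribution and the group total is Σ E_j = 16 + 50 + 39 + 18 + 55 + 44 + 56 = 278.
Each contributed unit returns 4.200 to the group, so the social optimum is full contribution by everyone: group total = 4.200 × 278 = 1167.60.
Efficiency loss = (4.200 − 1) × 278 = 889.60.

889.60 dollars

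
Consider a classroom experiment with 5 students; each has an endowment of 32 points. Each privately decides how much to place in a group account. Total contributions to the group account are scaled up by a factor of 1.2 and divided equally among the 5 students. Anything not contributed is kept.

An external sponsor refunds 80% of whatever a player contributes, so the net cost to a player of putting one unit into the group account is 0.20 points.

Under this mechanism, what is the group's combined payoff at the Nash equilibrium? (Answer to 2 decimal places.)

320.00 points

The effective private return per unit is now (1.2/5) / 0.20 = 1.2000 > 1, so every player's dominant strategy flips to full contribution.
So the Nash equilibrium is full contribution by all 5; the group earns 5 × (32 × 0.80 + 1.2 × 32) = 320.00.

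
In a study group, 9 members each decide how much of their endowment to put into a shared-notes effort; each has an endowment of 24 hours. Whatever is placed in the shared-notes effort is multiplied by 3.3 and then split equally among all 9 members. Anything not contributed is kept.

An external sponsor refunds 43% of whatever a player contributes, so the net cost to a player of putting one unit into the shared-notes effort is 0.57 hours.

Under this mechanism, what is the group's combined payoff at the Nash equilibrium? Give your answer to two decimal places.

216.00 hours

Even with the mechanism, each unit contributed returns only (3.3/9) / 0.57 = 0.6433 per unit of net cost, so contributing nothing is still dominant.
At the Nash equilibrium no one contributes; group total payoff = 9 × 24 = 216.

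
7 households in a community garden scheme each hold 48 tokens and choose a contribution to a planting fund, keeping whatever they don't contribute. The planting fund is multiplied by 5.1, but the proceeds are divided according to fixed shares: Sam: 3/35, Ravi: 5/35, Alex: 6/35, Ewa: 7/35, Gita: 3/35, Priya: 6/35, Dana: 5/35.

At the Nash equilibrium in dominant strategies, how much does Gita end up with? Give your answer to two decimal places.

Player j's private return per contributed unit is 5.1 × (j's share). Contributing is weakly dominant for j when that share is at least 1/5.1 = 0.1961, and contributing 0 is dominant otherwise.
Only Ewa (7/35) clears that bar, contributing 48; the remaining 6 contribute 0. Total contributed: 48.
Gita keeps 48 and receives 5.1 × 48 × 3/35 = 20.98 from the planting fund, for a payoff of 68.98.

68.98 tokens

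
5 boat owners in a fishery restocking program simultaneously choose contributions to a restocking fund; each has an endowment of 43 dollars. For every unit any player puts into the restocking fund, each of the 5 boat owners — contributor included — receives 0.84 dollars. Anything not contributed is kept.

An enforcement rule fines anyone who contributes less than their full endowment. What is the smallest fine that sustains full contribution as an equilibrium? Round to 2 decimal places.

6.88 dollars

Given the others contribute fully, the best deviation is to contribute 0 (any partial contribution still incurs the fine and gives up units whose private return 0.84 is below 1).
Deviating from 43 to 0 saves 43 dollars but forfeits the deviator's share of the drop in the restocking fund: 0.84 × 43 = 36.12.
So the deviation gain is 43 − 36.12 = 6.88, and the fine must be at least 6.88 dollars to wipe it out.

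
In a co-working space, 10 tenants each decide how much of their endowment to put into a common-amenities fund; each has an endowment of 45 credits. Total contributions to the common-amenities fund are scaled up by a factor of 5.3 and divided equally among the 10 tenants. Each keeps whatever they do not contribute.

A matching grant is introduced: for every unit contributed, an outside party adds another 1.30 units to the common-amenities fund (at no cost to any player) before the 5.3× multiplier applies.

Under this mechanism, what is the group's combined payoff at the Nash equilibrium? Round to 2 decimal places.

The effective private return per unit is now 5.3 × 2.30 / 10 = 1.2190 > 1, so every player's dominant strategy flips to full contribution.
So the Nash equilibrium is full contribution by all 10; the group earns 5.3 × 2.30 × 450 = 5485.50.

5485.50 credits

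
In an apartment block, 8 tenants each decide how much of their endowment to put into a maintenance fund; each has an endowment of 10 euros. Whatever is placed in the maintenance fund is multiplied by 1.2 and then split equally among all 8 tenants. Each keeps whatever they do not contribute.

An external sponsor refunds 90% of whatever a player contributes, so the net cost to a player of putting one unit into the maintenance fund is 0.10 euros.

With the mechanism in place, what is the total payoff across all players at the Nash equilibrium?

The effective private return per unit is now (1.2/8) / 0.10 = 1.5000 > 1, so every player's dominant strategy flips to full contribution.
At the Nash equilibrium everyone contributes 10. Group total payoff = 8 × (10 × 0.90 + 1.2 × 10) = 168.00.

168.00 euros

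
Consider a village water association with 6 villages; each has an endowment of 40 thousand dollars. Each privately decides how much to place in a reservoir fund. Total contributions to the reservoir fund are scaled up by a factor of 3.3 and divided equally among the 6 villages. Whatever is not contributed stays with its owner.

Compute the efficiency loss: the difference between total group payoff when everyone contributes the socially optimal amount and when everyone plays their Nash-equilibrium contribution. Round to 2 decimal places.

Each contributed unit returns 3.3/6 = 0.5500 to its contributor — below 1 — so contributing 0 is dominant for every player. At the Nash equilibrium everyone keeps their 40, and the group total is 6 × 40 = 240.
Each contributed unit returns 3.300 to the group as a whole (0.5500 to each of 6 players), which exceeds 1, so the social optimum is full contribution: group total = 3.300 × 240 = 792.00.
Efficiency loss = 792.00 − 240 = 552.00.

552.00 thousand dollars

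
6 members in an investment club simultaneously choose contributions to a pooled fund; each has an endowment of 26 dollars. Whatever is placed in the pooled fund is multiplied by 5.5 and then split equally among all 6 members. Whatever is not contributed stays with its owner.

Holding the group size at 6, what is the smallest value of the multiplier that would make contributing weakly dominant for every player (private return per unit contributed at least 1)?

A contributed unit returns (multiplier)/6 to its contributor.
This reaches 1 exactly when the multiplier is 6.

6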